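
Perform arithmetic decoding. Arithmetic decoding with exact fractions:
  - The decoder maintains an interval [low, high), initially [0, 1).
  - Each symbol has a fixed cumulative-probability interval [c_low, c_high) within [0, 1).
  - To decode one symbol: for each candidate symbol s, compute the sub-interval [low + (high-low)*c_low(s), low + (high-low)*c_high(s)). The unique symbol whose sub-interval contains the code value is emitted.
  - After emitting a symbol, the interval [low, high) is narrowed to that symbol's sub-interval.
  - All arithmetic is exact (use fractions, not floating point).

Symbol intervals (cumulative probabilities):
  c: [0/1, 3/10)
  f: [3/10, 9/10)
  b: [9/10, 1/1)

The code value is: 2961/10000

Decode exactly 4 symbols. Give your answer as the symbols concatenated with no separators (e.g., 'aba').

Answer: cbfb

Derivation:
Step 1: interval [0/1, 1/1), width = 1/1 - 0/1 = 1/1
  'c': [0/1 + 1/1*0/1, 0/1 + 1/1*3/10) = [0/1, 3/10) <- contains code 2961/10000
  'f': [0/1 + 1/1*3/10, 0/1 + 1/1*9/10) = [3/10, 9/10)
  'b': [0/1 + 1/1*9/10, 0/1 + 1/1*1/1) = [9/10, 1/1)
  emit 'c', narrow to [0/1, 3/10)
Step 2: interval [0/1, 3/10), width = 3/10 - 0/1 = 3/10
  'c': [0/1 + 3/10*0/1, 0/1 + 3/10*3/10) = [0/1, 9/100)
  'f': [0/1 + 3/10*3/10, 0/1 + 3/10*9/10) = [9/100, 27/100)
  'b': [0/1 + 3/10*9/10, 0/1 + 3/10*1/1) = [27/100, 3/10) <- contains code 2961/10000
  emit 'b', narrow to [27/100, 3/10)
Step 3: interval [27/100, 3/10), width = 3/10 - 27/100 = 3/100
  'c': [27/100 + 3/100*0/1, 27/100 + 3/100*3/10) = [27/100, 279/1000)
  'f': [27/100 + 3/100*3/10, 27/100 + 3/100*9/10) = [279/1000, 297/1000) <- contains code 2961/10000
  'b': [27/100 + 3/100*9/10, 27/100 + 3/100*1/1) = [297/1000, 3/10)
  emit 'f', narrow to [279/1000, 297/1000)
Step 4: interval [279/1000, 297/1000), width = 297/1000 - 279/1000 = 9/500
  'c': [279/1000 + 9/500*0/1, 279/1000 + 9/500*3/10) = [279/1000, 711/2500)
  'f': [279/1000 + 9/500*3/10, 279/1000 + 9/500*9/10) = [711/2500, 369/1250)
  'b': [279/1000 + 9/500*9/10, 279/1000 + 9/500*1/1) = [369/1250, 297/1000) <- contains code 2961/10000
  emit 'b', narrow to [369/1250, 297/1000)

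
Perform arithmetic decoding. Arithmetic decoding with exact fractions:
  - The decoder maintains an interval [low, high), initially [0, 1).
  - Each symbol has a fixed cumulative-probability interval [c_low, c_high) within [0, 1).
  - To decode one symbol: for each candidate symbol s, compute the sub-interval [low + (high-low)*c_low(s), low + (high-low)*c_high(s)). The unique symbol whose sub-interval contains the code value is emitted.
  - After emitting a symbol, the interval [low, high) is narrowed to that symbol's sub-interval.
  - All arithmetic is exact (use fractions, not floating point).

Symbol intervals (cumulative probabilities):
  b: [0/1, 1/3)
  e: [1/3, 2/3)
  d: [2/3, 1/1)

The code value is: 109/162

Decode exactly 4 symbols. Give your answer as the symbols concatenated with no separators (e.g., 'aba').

Answer: dbbb

Derivation:
Step 1: interval [0/1, 1/1), width = 1/1 - 0/1 = 1/1
  'b': [0/1 + 1/1*0/1, 0/1 + 1/1*1/3) = [0/1, 1/3)
  'e': [0/1 + 1/1*1/3, 0/1 + 1/1*2/3) = [1/3, 2/3)
  'd': [0/1 + 1/1*2/3, 0/1 + 1/1*1/1) = [2/3, 1/1) <- contains code 109/162
  emit 'd', narrow to [2/3, 1/1)
Step 2: interval [2/3, 1/1), width = 1/1 - 2/3 = 1/3
  'b': [2/3 + 1/3*0/1, 2/3 + 1/3*1/3) = [2/3, 7/9) <- contains code 109/162
  'e': [2/3 + 1/3*1/3, 2/3 + 1/3*2/3) = [7/9, 8/9)
  'd': [2/3 + 1/3*2/3, 2/3 + 1/3*1/1) = [8/9, 1/1)
  emit 'b', narrow to [2/3, 7/9)
Step 3: interval [2/3, 7/9), width = 7/9 - 2/3 = 1/9
  'b': [2/3 + 1/9*0/1, 2/3 + 1/9*1/3) = [2/3, 19/27) <- contains code 109/162
  'e': [2/3 + 1/9*1/3, 2/3 + 1/9*2/3) = [19/27, 20/27)
  'd': [2/3 + 1/9*2/3, 2/3 + 1/9*1/1) = [20/27, 7/9)
  emit 'b', narrow to [2/3, 19/27)
Step 4: interval [2/3, 19/27), width = 19/27 - 2/3 = 1/27
  'b': [2/3 + 1/27*0/1, 2/3 + 1/27*1/3) = [2/3, 55/81) <- contains code 109/162
  'e': [2/3 + 1/27*1/3, 2/3 + 1/27*2/3) = [55/81, 56/81)
  'd': [2/3 + 1/27*2/3, 2/3 + 1/27*1/1) = [56/81, 19/27)
  emit 'b', narrow to [2/3, 55/81)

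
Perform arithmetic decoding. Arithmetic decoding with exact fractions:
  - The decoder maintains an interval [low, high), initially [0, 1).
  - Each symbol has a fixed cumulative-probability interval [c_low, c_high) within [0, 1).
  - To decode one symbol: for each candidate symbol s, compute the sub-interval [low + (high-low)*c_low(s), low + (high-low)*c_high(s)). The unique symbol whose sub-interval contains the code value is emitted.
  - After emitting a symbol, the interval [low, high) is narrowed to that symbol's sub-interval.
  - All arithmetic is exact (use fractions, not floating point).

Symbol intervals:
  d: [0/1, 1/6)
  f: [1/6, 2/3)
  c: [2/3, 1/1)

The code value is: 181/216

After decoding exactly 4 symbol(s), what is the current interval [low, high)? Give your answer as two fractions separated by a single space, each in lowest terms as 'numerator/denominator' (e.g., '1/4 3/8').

Answer: 5/6 91/108

Derivation:
Step 1: interval [0/1, 1/1), width = 1/1 - 0/1 = 1/1
  'd': [0/1 + 1/1*0/1, 0/1 + 1/1*1/6) = [0/1, 1/6)
  'f': [0/1 + 1/1*1/6, 0/1 + 1/1*2/3) = [1/6, 2/3)
  'c': [0/1 + 1/1*2/3, 0/1 + 1/1*1/1) = [2/3, 1/1) <- contains code 181/216
  emit 'c', narrow to [2/3, 1/1)
Step 2: interval [2/3, 1/1), width = 1/1 - 2/3 = 1/3
  'd': [2/3 + 1/3*0/1, 2/3 + 1/3*1/6) = [2/3, 13/18)
  'f': [2/3 + 1/3*1/6, 2/3 + 1/3*2/3) = [13/18, 8/9) <- contains code 181/216
  'c': [2/3 + 1/3*2/3, 2/3 + 1/3*1/1) = [8/9, 1/1)
  emit 'f', narrow to [13/18, 8/9)
Step 3: interval [13/18, 8/9), width = 8/9 - 13/18 = 1/6
  'd': [13/18 + 1/6*0/1, 13/18 + 1/6*1/6) = [13/18, 3/4)
  'f': [13/18 + 1/6*1/6, 13/18 + 1/6*2/3) = [3/4, 5/6)
  'c': [13/18 + 1/6*2/3, 13/18 + 1/6*1/1) = [5/6, 8/9) <- contains code 181/216
  emit 'c', narrow to [5/6, 8/9)
Step 4: interval [5/6, 8/9), width = 8/9 - 5/6 = 1/18
  'd': [5/6 + 1/18*0/1, 5/6 + 1/18*1/6) = [5/6, 91/108) <- contains code 181/216
  'f': [5/6 + 1/18*1/6, 5/6 + 1/18*2/3) = [91/108, 47/54)
  'c': [5/6 + 1/18*2/3, 5/6 + 1/18*1/1) = [47/54, 8/9)
  emit 'd', narrow to [5/6, 91/108)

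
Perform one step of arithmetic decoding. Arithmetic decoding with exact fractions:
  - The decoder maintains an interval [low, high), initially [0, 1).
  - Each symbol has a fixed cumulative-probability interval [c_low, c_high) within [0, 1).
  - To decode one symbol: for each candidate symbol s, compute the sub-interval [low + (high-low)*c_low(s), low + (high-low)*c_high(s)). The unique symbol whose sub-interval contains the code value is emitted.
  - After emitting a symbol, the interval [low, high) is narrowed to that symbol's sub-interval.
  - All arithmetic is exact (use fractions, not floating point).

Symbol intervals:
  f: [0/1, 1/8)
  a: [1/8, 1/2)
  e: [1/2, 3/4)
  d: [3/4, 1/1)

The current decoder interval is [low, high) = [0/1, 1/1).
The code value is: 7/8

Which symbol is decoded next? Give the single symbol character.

Answer: d

Derivation:
Interval width = high − low = 1/1 − 0/1 = 1/1
Scaled code = (code − low) / width = (7/8 − 0/1) / 1/1 = 7/8
  f: [0/1, 1/8) 
  a: [1/8, 1/2) 
  e: [1/2, 3/4) 
  d: [3/4, 1/1) ← scaled code falls here ✓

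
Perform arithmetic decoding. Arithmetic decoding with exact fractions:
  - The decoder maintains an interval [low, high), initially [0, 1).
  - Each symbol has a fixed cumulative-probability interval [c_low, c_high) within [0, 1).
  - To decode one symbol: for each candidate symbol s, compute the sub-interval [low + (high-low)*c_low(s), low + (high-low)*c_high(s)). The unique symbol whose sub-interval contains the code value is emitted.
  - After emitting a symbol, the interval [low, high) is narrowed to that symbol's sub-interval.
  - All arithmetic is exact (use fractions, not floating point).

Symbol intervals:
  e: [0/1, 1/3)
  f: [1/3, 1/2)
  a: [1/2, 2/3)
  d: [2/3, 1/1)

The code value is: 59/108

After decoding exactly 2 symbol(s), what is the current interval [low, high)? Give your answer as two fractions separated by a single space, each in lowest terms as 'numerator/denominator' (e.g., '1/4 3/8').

Step 1: interval [0/1, 1/1), width = 1/1 - 0/1 = 1/1
  'e': [0/1 + 1/1*0/1, 0/1 + 1/1*1/3) = [0/1, 1/3)
  'f': [0/1 + 1/1*1/3, 0/1 + 1/1*1/2) = [1/3, 1/2)
  'a': [0/1 + 1/1*1/2, 0/1 + 1/1*2/3) = [1/2, 2/3) <- contains code 59/108
  'd': [0/1 + 1/1*2/3, 0/1 + 1/1*1/1) = [2/3, 1/1)
  emit 'a', narrow to [1/2, 2/3)
Step 2: interval [1/2, 2/3), width = 2/3 - 1/2 = 1/6
  'e': [1/2 + 1/6*0/1, 1/2 + 1/6*1/3) = [1/2, 5/9) <- contains code 59/108
  'f': [1/2 + 1/6*1/3, 1/2 + 1/6*1/2) = [5/9, 7/12)
  'a': [1/2 + 1/6*1/2, 1/2 + 1/6*2/3) = [7/12, 11/18)
  'd': [1/2 + 1/6*2/3, 1/2 + 1/6*1/1) = [11/18, 2/3)
  emit 'e', narrow to [1/2, 5/9)

Answer: 1/2 5/9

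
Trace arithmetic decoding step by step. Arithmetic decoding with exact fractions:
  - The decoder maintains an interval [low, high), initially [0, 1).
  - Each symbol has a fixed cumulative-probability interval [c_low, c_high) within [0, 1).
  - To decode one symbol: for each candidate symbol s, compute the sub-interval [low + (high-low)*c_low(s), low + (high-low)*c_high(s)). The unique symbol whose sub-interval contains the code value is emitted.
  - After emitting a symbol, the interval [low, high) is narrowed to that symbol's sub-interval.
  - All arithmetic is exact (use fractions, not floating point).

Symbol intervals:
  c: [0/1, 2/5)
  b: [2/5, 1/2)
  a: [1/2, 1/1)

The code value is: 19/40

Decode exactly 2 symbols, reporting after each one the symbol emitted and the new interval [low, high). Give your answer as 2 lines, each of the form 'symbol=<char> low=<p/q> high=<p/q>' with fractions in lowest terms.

Answer: symbol=b low=2/5 high=1/2
symbol=a low=9/20 high=1/2

Derivation:
Step 1: interval [0/1, 1/1), width = 1/1 - 0/1 = 1/1
  'c': [0/1 + 1/1*0/1, 0/1 + 1/1*2/5) = [0/1, 2/5)
  'b': [0/1 + 1/1*2/5, 0/1 + 1/1*1/2) = [2/5, 1/2) <- contains code 19/40
  'a': [0/1 + 1/1*1/2, 0/1 + 1/1*1/1) = [1/2, 1/1)
  emit 'b', narrow to [2/5, 1/2)
Step 2: interval [2/5, 1/2), width = 1/2 - 2/5 = 1/10
  'c': [2/5 + 1/10*0/1, 2/5 + 1/10*2/5) = [2/5, 11/25)
  'b': [2/5 + 1/10*2/5, 2/5 + 1/10*1/2) = [11/25, 9/20)
  'a': [2/5 + 1/10*1/2, 2/5 + 1/10*1/1) = [9/20, 1/2) <- contains code 19/40
  emit 'a', narrow to [9/20, 1/2)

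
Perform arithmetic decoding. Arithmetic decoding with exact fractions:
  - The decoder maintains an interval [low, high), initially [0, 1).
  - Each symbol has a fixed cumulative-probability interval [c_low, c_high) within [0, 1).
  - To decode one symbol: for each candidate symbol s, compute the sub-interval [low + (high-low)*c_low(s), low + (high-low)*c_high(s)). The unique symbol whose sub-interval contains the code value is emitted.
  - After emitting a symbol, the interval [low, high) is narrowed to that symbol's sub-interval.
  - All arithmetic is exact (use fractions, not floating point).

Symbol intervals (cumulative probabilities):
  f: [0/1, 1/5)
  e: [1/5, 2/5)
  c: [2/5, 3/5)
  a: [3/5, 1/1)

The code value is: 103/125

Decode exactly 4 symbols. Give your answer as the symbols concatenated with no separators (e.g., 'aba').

Answer: acac

Derivation:
Step 1: interval [0/1, 1/1), width = 1/1 - 0/1 = 1/1
  'f': [0/1 + 1/1*0/1, 0/1 + 1/1*1/5) = [0/1, 1/5)
  'e': [0/1 + 1/1*1/5, 0/1 + 1/1*2/5) = [1/5, 2/5)
  'c': [0/1 + 1/1*2/5, 0/1 + 1/1*3/5) = [2/5, 3/5)
  'a': [0/1 + 1/1*3/5, 0/1 + 1/1*1/1) = [3/5, 1/1) <- contains code 103/125
  emit 'a', narrow to [3/5, 1/1)
Step 2: interval [3/5, 1/1), width = 1/1 - 3/5 = 2/5
  'f': [3/5 + 2/5*0/1, 3/5 + 2/5*1/5) = [3/5, 17/25)
  'e': [3/5 + 2/5*1/5, 3/5 + 2/5*2/5) = [17/25, 19/25)
  'c': [3/5 + 2/5*2/5, 3/5 + 2/5*3/5) = [19/25, 21/25) <- contains code 103/125
  'a': [3/5 + 2/5*3/5, 3/5 + 2/5*1/1) = [21/25, 1/1)
  emit 'c', narrow to [19/25, 21/25)
Step 3: interval [19/25, 21/25), width = 21/25 - 19/25 = 2/25
  'f': [19/25 + 2/25*0/1, 19/25 + 2/25*1/5) = [19/25, 97/125)
  'e': [19/25 + 2/25*1/5, 19/25 + 2/25*2/5) = [97/125, 99/125)
  'c': [19/25 + 2/25*2/5, 19/25 + 2/25*3/5) = [99/125, 101/125)
  'a': [19/25 + 2/25*3/5, 19/25 + 2/25*1/1) = [101/125, 21/25) <- contains code 103/125
  emit 'a', narrow to [101/125, 21/25)
Step 4: interval [101/125, 21/25), width = 21/25 - 101/125 = 4/125
  'f': [101/125 + 4/125*0/1, 101/125 + 4/125*1/5) = [101/125, 509/625)
  'e': [101/125 + 4/125*1/5, 101/125 + 4/125*2/5) = [509/625, 513/625)
  'c': [101/125 + 4/125*2/5, 101/125 + 4/125*3/5) = [513/625, 517/625) <- contains code 103/125
  'a': [101/125 + 4/125*3/5, 101/125 + 4/125*1/1) = [517/625, 21/25)
  emit 'c', narrow to [513/625, 517/625)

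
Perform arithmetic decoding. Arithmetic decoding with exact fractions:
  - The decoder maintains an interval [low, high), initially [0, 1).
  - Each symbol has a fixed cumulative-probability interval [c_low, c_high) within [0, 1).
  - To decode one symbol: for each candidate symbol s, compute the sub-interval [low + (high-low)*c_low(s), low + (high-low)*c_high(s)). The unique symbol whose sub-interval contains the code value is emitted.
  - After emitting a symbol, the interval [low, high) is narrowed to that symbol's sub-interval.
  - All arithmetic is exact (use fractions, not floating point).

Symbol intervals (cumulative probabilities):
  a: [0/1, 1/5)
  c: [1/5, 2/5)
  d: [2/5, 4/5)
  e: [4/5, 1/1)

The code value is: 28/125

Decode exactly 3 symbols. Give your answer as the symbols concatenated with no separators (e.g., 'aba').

Answer: cad

Derivation:
Step 1: interval [0/1, 1/1), width = 1/1 - 0/1 = 1/1
  'a': [0/1 + 1/1*0/1, 0/1 + 1/1*1/5) = [0/1, 1/5)
  'c': [0/1 + 1/1*1/5, 0/1 + 1/1*2/5) = [1/5, 2/5) <- contains code 28/125
  'd': [0/1 + 1/1*2/5, 0/1 + 1/1*4/5) = [2/5, 4/5)
  'e': [0/1 + 1/1*4/5, 0/1 + 1/1*1/1) = [4/5, 1/1)
  emit 'c', narrow to [1/5, 2/5)
Step 2: interval [1/5, 2/5), width = 2/5 - 1/5 = 1/5
  'a': [1/5 + 1/5*0/1, 1/5 + 1/5*1/5) = [1/5, 6/25) <- contains code 28/125
  'c': [1/5 + 1/5*1/5, 1/5 + 1/5*2/5) = [6/25, 7/25)
  'd': [1/5 + 1/5*2/5, 1/5 + 1/5*4/5) = [7/25, 9/25)
  'e': [1/5 + 1/5*4/5, 1/5 + 1/5*1/1) = [9/25, 2/5)
  emit 'a', narrow to [1/5, 6/25)
Step 3: interval [1/5, 6/25), width = 6/25 - 1/5 = 1/25
  'a': [1/5 + 1/25*0/1, 1/5 + 1/25*1/5) = [1/5, 26/125)
  'c': [1/5 + 1/25*1/5, 1/5 + 1/25*2/5) = [26/125, 27/125)
  'd': [1/5 + 1/25*2/5, 1/5 + 1/25*4/5) = [27/125, 29/125) <- contains code 28/125
  'e': [1/5 + 1/25*4/5, 1/5 + 1/25*1/1) = [29/125, 6/25)
  emit 'd', narrow to [27/125, 29/125)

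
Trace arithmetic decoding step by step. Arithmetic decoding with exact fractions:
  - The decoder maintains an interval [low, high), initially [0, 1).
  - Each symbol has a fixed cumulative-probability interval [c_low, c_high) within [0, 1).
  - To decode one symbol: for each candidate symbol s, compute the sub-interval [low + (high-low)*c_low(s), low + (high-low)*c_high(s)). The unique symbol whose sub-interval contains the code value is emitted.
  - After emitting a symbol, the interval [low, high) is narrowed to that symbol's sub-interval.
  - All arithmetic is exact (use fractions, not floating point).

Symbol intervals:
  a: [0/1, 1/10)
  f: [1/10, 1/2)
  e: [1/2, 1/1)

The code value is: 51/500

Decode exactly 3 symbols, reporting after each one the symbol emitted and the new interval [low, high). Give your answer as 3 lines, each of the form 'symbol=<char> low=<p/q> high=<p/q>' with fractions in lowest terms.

Step 1: interval [0/1, 1/1), width = 1/1 - 0/1 = 1/1
  'a': [0/1 + 1/1*0/1, 0/1 + 1/1*1/10) = [0/1, 1/10)
  'f': [0/1 + 1/1*1/10, 0/1 + 1/1*1/2) = [1/10, 1/2) <- contains code 51/500
  'e': [0/1 + 1/1*1/2, 0/1 + 1/1*1/1) = [1/2, 1/1)
  emit 'f', narrow to [1/10, 1/2)
Step 2: interval [1/10, 1/2), width = 1/2 - 1/10 = 2/5
  'a': [1/10 + 2/5*0/1, 1/10 + 2/5*1/10) = [1/10, 7/50) <- contains code 51/500
  'f': [1/10 + 2/5*1/10, 1/10 + 2/5*1/2) = [7/50, 3/10)
  'e': [1/10 + 2/5*1/2, 1/10 + 2/5*1/1) = [3/10, 1/2)
  emit 'a', narrow to [1/10, 7/50)
Step 3: interval [1/10, 7/50), width = 7/50 - 1/10 = 1/25
  'a': [1/10 + 1/25*0/1, 1/10 + 1/25*1/10) = [1/10, 13/125) <- contains code 51/500
  'f': [1/10 + 1/25*1/10, 1/10 + 1/25*1/2) = [13/125, 3/25)
  'e': [1/10 + 1/25*1/2, 1/10 + 1/25*1/1) = [3/25, 7/50)
  emit 'a', narrow to [1/10, 13/125)

Answer: symbol=f low=1/10 high=1/2
symbol=a low=1/10 high=7/50
symbol=a low=1/10 high=13/125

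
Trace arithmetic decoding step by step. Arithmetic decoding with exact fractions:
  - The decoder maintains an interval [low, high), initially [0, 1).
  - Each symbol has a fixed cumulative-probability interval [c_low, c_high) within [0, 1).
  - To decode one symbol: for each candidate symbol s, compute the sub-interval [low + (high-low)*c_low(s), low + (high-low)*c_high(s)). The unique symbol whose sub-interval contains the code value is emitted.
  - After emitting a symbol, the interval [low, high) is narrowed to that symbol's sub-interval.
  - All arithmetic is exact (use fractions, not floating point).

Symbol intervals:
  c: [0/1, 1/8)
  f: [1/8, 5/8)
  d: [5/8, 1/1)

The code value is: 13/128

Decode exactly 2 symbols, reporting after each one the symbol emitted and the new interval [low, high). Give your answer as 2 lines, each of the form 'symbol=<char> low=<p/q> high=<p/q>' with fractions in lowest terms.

Answer: symbol=c low=0/1 high=1/8
symbol=d low=5/64 high=1/8

Derivation:
Step 1: interval [0/1, 1/1), width = 1/1 - 0/1 = 1/1
  'c': [0/1 + 1/1*0/1, 0/1 + 1/1*1/8) = [0/1, 1/8) <- contains code 13/128
  'f': [0/1 + 1/1*1/8, 0/1 + 1/1*5/8) = [1/8, 5/8)
  'd': [0/1 + 1/1*5/8, 0/1 + 1/1*1/1) = [5/8, 1/1)
  emit 'c', narrow to [0/1, 1/8)
Step 2: interval [0/1, 1/8), width = 1/8 - 0/1 = 1/8
  'c': [0/1 + 1/8*0/1, 0/1 + 1/8*1/8) = [0/1, 1/64)
  'f': [0/1 + 1/8*1/8, 0/1 + 1/8*5/8) = [1/64, 5/64)
  'd': [0/1 + 1/8*5/8, 0/1 + 1/8*1/1) = [5/64, 1/8) <- contains code 13/128
  emit 'd', narrow to [5/64, 1/8)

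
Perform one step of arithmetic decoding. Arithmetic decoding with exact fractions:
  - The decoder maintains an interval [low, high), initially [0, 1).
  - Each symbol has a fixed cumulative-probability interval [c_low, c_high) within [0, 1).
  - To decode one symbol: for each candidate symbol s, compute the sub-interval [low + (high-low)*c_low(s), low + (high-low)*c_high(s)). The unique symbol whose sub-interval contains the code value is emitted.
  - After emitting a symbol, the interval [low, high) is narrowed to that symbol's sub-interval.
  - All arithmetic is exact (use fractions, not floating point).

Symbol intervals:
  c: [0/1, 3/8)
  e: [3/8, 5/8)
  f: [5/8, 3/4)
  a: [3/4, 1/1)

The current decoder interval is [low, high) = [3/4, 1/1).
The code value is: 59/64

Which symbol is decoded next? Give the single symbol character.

Answer: f

Derivation:
Interval width = high − low = 1/1 − 3/4 = 1/4
Scaled code = (code − low) / width = (59/64 − 3/4) / 1/4 = 11/16
  c: [0/1, 3/8) 
  e: [3/8, 5/8) 
  f: [5/8, 3/4) ← scaled code falls here ✓
  a: [3/4, 1/1) 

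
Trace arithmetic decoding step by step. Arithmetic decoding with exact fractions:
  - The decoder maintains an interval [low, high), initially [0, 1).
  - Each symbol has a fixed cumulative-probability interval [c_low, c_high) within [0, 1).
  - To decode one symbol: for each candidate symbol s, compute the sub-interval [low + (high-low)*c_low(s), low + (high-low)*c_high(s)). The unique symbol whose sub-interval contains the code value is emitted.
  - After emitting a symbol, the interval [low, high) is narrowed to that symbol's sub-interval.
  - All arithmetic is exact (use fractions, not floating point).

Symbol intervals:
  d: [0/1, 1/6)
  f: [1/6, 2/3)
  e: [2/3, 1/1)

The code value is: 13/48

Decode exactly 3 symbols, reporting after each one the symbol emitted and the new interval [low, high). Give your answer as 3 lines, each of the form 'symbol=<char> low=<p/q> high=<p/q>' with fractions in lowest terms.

Step 1: interval [0/1, 1/1), width = 1/1 - 0/1 = 1/1
  'd': [0/1 + 1/1*0/1, 0/1 + 1/1*1/6) = [0/1, 1/6)
  'f': [0/1 + 1/1*1/6, 0/1 + 1/1*2/3) = [1/6, 2/3) <- contains code 13/48
  'e': [0/1 + 1/1*2/3, 0/1 + 1/1*1/1) = [2/3, 1/1)
  emit 'f', narrow to [1/6, 2/3)
Step 2: interval [1/6, 2/3), width = 2/3 - 1/6 = 1/2
  'd': [1/6 + 1/2*0/1, 1/6 + 1/2*1/6) = [1/6, 1/4)
  'f': [1/6 + 1/2*1/6, 1/6 + 1/2*2/3) = [1/4, 1/2) <- contains code 13/48
  'e': [1/6 + 1/2*2/3, 1/6 + 1/2*1/1) = [1/2, 2/3)
  emit 'f', narrow to [1/4, 1/2)
Step 3: interval [1/4, 1/2), width = 1/2 - 1/4 = 1/4
  'd': [1/4 + 1/4*0/1, 1/4 + 1/4*1/6) = [1/4, 7/24) <- contains code 13/48
  'f': [1/4 + 1/4*1/6, 1/4 + 1/4*2/3) = [7/24, 5/12)
  'e': [1/4 + 1/4*2/3, 1/4 + 1/4*1/1) = [5/12, 1/2)
  emit 'd', narrow to [1/4, 7/24)

Answer: symbol=f low=1/6 high=2/3
symbol=f low=1/4 high=1/2
symbol=d low=1/4 high=7/24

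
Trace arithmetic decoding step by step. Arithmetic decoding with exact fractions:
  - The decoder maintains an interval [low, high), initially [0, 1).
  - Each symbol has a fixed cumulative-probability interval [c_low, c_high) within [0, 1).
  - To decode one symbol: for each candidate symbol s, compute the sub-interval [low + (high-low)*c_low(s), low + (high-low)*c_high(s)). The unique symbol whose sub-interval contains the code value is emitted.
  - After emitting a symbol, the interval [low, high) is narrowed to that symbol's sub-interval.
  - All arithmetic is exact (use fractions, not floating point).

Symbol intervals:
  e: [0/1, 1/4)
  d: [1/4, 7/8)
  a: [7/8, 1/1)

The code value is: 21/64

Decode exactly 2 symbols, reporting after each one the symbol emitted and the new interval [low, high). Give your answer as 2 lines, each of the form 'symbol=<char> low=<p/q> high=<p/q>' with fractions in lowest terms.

Step 1: interval [0/1, 1/1), width = 1/1 - 0/1 = 1/1
  'e': [0/1 + 1/1*0/1, 0/1 + 1/1*1/4) = [0/1, 1/4)
  'd': [0/1 + 1/1*1/4, 0/1 + 1/1*7/8) = [1/4, 7/8) <- contains code 21/64
  'a': [0/1 + 1/1*7/8, 0/1 + 1/1*1/1) = [7/8, 1/1)
  emit 'd', narrow to [1/4, 7/8)
Step 2: interval [1/4, 7/8), width = 7/8 - 1/4 = 5/8
  'e': [1/4 + 5/8*0/1, 1/4 + 5/8*1/4) = [1/4, 13/32) <- contains code 21/64
  'd': [1/4 + 5/8*1/4, 1/4 + 5/8*7/8) = [13/32, 51/64)
  'a': [1/4 + 5/8*7/8, 1/4 + 5/8*1/1) = [51/64, 7/8)
  emit 'e', narrow to [1/4, 13/32)

Answer: symbol=d low=1/4 high=7/8
symbol=e low=1/4 high=13/32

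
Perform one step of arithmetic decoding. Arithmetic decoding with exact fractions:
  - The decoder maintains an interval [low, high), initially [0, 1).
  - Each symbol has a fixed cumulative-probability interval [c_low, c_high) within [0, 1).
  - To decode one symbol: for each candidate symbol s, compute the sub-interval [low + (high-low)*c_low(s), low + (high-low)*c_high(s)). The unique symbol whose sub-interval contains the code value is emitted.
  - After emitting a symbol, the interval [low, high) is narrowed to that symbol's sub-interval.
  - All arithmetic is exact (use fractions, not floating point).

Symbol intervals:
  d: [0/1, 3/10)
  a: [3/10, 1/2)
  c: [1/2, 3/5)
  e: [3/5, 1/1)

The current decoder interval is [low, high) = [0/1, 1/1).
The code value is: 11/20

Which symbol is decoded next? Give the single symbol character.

Answer: c

Derivation:
Interval width = high − low = 1/1 − 0/1 = 1/1
Scaled code = (code − low) / width = (11/20 − 0/1) / 1/1 = 11/20
  d: [0/1, 3/10) 
  a: [3/10, 1/2) 
  c: [1/2, 3/5) ← scaled code falls here ✓
  e: [3/5, 1/1) 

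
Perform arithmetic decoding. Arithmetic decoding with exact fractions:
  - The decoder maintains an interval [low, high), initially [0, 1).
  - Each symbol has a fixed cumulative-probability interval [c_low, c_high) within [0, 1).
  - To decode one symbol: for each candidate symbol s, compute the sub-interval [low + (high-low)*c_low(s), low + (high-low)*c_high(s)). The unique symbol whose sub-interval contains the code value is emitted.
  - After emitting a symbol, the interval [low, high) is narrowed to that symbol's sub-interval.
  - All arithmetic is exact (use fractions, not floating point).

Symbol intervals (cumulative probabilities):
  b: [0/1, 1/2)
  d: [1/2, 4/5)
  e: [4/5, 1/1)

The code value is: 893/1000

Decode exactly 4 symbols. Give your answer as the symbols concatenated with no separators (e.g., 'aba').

Step 1: interval [0/1, 1/1), width = 1/1 - 0/1 = 1/1
  'b': [0/1 + 1/1*0/1, 0/1 + 1/1*1/2) = [0/1, 1/2)
  'd': [0/1 + 1/1*1/2, 0/1 + 1/1*4/5) = [1/2, 4/5)
  'e': [0/1 + 1/1*4/5, 0/1 + 1/1*1/1) = [4/5, 1/1) <- contains code 893/1000
  emit 'e', narrow to [4/5, 1/1)
Step 2: interval [4/5, 1/1), width = 1/1 - 4/5 = 1/5
  'b': [4/5 + 1/5*0/1, 4/5 + 1/5*1/2) = [4/5, 9/10) <- contains code 893/1000
  'd': [4/5 + 1/5*1/2, 4/5 + 1/5*4/5) = [9/10, 24/25)
  'e': [4/5 + 1/5*4/5, 4/5 + 1/5*1/1) = [24/25, 1/1)
  emit 'b', narrow to [4/5, 9/10)
Step 3: interval [4/5, 9/10), width = 9/10 - 4/5 = 1/10
  'b': [4/5 + 1/10*0/1, 4/5 + 1/10*1/2) = [4/5, 17/20)
  'd': [4/5 + 1/10*1/2, 4/5 + 1/10*4/5) = [17/20, 22/25)
  'e': [4/5 + 1/10*4/5, 4/5 + 1/10*1/1) = [22/25, 9/10) <- contains code 893/1000
  emit 'e', narrow to [22/25, 9/10)
Step 4: interval [22/25, 9/10), width = 9/10 - 22/25 = 1/50
  'b': [22/25 + 1/50*0/1, 22/25 + 1/50*1/2) = [22/25, 89/100)
  'd': [22/25 + 1/50*1/2, 22/25 + 1/50*4/5) = [89/100, 112/125) <- contains code 893/1000
  'e': [22/25 + 1/50*4/5, 22/25 + 1/50*1/1) = [112/125, 9/10)
  emit 'd', narrow to [89/100, 112/125)

Answer: ebed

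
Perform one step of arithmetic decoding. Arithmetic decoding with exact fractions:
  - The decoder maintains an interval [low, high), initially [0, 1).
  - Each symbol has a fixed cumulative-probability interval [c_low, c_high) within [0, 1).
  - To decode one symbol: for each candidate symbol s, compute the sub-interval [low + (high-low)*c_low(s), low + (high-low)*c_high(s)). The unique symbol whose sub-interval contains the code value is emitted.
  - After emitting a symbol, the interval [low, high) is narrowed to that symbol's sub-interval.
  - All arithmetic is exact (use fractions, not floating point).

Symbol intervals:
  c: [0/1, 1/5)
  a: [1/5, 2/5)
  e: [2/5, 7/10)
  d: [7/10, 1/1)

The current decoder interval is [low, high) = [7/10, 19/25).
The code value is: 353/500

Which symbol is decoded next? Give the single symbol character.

Interval width = high − low = 19/25 − 7/10 = 3/50
Scaled code = (code − low) / width = (353/500 − 7/10) / 3/50 = 1/10
  c: [0/1, 1/5) ← scaled code falls here ✓
  a: [1/5, 2/5) 
  e: [2/5, 7/10) 
  d: [7/10, 1/1) 

Answer: c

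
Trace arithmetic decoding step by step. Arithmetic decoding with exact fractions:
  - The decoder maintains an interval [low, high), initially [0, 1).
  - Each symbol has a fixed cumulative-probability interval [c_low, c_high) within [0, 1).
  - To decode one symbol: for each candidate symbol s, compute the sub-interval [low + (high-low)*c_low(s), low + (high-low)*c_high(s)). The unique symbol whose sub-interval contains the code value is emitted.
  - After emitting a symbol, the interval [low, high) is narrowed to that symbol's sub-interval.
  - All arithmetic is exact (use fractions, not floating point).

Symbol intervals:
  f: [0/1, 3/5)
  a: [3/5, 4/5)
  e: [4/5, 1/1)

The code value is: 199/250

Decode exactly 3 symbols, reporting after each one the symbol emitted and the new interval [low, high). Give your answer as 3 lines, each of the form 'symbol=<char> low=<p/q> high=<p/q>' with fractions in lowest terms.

Answer: symbol=a low=3/5 high=4/5
symbol=e low=19/25 high=4/5
symbol=e low=99/125 high=4/5

Derivation:
Step 1: interval [0/1, 1/1), width = 1/1 - 0/1 = 1/1
  'f': [0/1 + 1/1*0/1, 0/1 + 1/1*3/5) = [0/1, 3/5)
  'a': [0/1 + 1/1*3/5, 0/1 + 1/1*4/5) = [3/5, 4/5) <- contains code 199/250
  'e': [0/1 + 1/1*4/5, 0/1 + 1/1*1/1) = [4/5, 1/1)
  emit 'a', narrow to [3/5, 4/5)
Step 2: interval [3/5, 4/5), width = 4/5 - 3/5 = 1/5
  'f': [3/5 + 1/5*0/1, 3/5 + 1/5*3/5) = [3/5, 18/25)
  'a': [3/5 + 1/5*3/5, 3/5 + 1/5*4/5) = [18/25, 19/25)
  'e': [3/5 + 1/5*4/5, 3/5 + 1/5*1/1) = [19/25, 4/5) <- contains code 199/250
  emit 'e', narrow to [19/25, 4/5)
Step 3: interval [19/25, 4/5), width = 4/5 - 19/25 = 1/25
  'f': [19/25 + 1/25*0/1, 19/25 + 1/25*3/5) = [19/25, 98/125)
  'a': [19/25 + 1/25*3/5, 19/25 + 1/25*4/5) = [98/125, 99/125)
  'e': [19/25 + 1/25*4/5, 19/25 + 1/25*1/1) = [99/125, 4/5) <- contains code 199/250
  emit 'e', narrow to [99/125, 4/5)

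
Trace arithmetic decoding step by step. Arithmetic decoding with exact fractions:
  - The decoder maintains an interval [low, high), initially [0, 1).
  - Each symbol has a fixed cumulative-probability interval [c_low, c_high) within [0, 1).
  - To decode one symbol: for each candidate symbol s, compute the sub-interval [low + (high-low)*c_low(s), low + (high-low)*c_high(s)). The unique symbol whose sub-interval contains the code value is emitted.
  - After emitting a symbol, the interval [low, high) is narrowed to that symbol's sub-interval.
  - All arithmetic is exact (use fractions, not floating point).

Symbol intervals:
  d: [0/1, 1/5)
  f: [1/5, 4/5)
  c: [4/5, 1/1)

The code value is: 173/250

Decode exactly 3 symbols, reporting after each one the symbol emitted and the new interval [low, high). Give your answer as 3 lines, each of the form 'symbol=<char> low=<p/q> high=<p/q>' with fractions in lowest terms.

Answer: symbol=f low=1/5 high=4/5
symbol=c low=17/25 high=4/5
symbol=d low=17/25 high=88/125

Derivation:
Step 1: interval [0/1, 1/1), width = 1/1 - 0/1 = 1/1
  'd': [0/1 + 1/1*0/1, 0/1 + 1/1*1/5) = [0/1, 1/5)
  'f': [0/1 + 1/1*1/5, 0/1 + 1/1*4/5) = [1/5, 4/5) <- contains code 173/250
  'c': [0/1 + 1/1*4/5, 0/1 + 1/1*1/1) = [4/5, 1/1)
  emit 'f', narrow to [1/5, 4/5)
Step 2: interval [1/5, 4/5), width = 4/5 - 1/5 = 3/5
  'd': [1/5 + 3/5*0/1, 1/5 + 3/5*1/5) = [1/5, 8/25)
  'f': [1/5 + 3/5*1/5, 1/5 + 3/5*4/5) = [8/25, 17/25)
  'c': [1/5 + 3/5*4/5, 1/5 + 3/5*1/1) = [17/25, 4/5) <- contains code 173/250
  emit 'c', narrow to [17/25, 4/5)
Step 3: interval [17/25, 4/5), width = 4/5 - 17/25 = 3/25
  'd': [17/25 + 3/25*0/1, 17/25 + 3/25*1/5) = [17/25, 88/125) <- contains code 173/250
  'f': [17/25 + 3/25*1/5, 17/25 + 3/25*4/5) = [88/125, 97/125)
  'c': [17/25 + 3/25*4/5, 17/25 + 3/25*1/1) = [97/125, 4/5)
  emit 'd', narrow to [17/25, 88/125)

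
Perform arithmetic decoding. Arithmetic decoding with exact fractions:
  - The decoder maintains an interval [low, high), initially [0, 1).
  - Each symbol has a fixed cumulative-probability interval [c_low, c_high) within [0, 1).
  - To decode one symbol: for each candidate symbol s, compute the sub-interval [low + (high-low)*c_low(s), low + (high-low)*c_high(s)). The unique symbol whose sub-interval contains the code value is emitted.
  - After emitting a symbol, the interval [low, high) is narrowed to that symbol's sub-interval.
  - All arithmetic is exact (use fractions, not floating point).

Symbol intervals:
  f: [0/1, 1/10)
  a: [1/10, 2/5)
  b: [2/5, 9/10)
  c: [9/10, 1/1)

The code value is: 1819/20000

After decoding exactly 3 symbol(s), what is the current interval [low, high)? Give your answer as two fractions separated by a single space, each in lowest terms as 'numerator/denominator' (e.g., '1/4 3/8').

Step 1: interval [0/1, 1/1), width = 1/1 - 0/1 = 1/1
  'f': [0/1 + 1/1*0/1, 0/1 + 1/1*1/10) = [0/1, 1/10) <- contains code 1819/20000
  'a': [0/1 + 1/1*1/10, 0/1 + 1/1*2/5) = [1/10, 2/5)
  'b': [0/1 + 1/1*2/5, 0/1 + 1/1*9/10) = [2/5, 9/10)
  'c': [0/1 + 1/1*9/10, 0/1 + 1/1*1/1) = [9/10, 1/1)
  emit 'f', narrow to [0/1, 1/10)
Step 2: interval [0/1, 1/10), width = 1/10 - 0/1 = 1/10
  'f': [0/1 + 1/10*0/1, 0/1 + 1/10*1/10) = [0/1, 1/100)
  'a': [0/1 + 1/10*1/10, 0/1 + 1/10*2/5) = [1/100, 1/25)
  'b': [0/1 + 1/10*2/5, 0/1 + 1/10*9/10) = [1/25, 9/100)
  'c': [0/1 + 1/10*9/10, 0/1 + 1/10*1/1) = [9/100, 1/10) <- contains code 1819/20000
  emit 'c', narrow to [9/100, 1/10)
Step 3: interval [9/100, 1/10), width = 1/10 - 9/100 = 1/100
  'f': [9/100 + 1/100*0/1, 9/100 + 1/100*1/10) = [9/100, 91/1000) <- contains code 1819/20000
  'a': [9/100 + 1/100*1/10, 9/100 + 1/100*2/5) = [91/1000, 47/500)
  'b': [9/100 + 1/100*2/5, 9/100 + 1/100*9/10) = [47/500, 99/1000)
  'c': [9/100 + 1/100*9/10, 9/100 + 1/100*1/1) = [99/1000, 1/10)
  emit 'f', narrow to [9/100, 91/1000)

Answer: 9/100 91/1000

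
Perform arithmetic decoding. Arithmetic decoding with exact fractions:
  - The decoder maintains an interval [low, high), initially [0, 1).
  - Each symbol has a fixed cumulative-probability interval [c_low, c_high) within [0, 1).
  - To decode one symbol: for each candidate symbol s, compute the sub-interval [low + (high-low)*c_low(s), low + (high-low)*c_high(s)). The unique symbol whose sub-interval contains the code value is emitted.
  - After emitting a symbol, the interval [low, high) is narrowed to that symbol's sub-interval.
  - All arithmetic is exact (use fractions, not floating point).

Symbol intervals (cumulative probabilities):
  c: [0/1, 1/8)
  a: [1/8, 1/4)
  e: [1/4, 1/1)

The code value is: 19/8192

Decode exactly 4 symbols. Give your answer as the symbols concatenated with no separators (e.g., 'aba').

Step 1: interval [0/1, 1/1), width = 1/1 - 0/1 = 1/1
  'c': [0/1 + 1/1*0/1, 0/1 + 1/1*1/8) = [0/1, 1/8) <- contains code 19/8192
  'a': [0/1 + 1/1*1/8, 0/1 + 1/1*1/4) = [1/8, 1/4)
  'e': [0/1 + 1/1*1/4, 0/1 + 1/1*1/1) = [1/4, 1/1)
  emit 'c', narrow to [0/1, 1/8)
Step 2: interval [0/1, 1/8), width = 1/8 - 0/1 = 1/8
  'c': [0/1 + 1/8*0/1, 0/1 + 1/8*1/8) = [0/1, 1/64) <- contains code 19/8192
  'a': [0/1 + 1/8*1/8, 0/1 + 1/8*1/4) = [1/64, 1/32)
  'e': [0/1 + 1/8*1/4, 0/1 + 1/8*1/1) = [1/32, 1/8)
  emit 'c', narrow to [0/1, 1/64)
Step 3: interval [0/1, 1/64), width = 1/64 - 0/1 = 1/64
  'c': [0/1 + 1/64*0/1, 0/1 + 1/64*1/8) = [0/1, 1/512)
  'a': [0/1 + 1/64*1/8, 0/1 + 1/64*1/4) = [1/512, 1/256) <- contains code 19/8192
  'e': [0/1 + 1/64*1/4, 0/1 + 1/64*1/1) = [1/256, 1/64)
  emit 'a', narrow to [1/512, 1/256)
Step 4: interval [1/512, 1/256), width = 1/256 - 1/512 = 1/512
  'c': [1/512 + 1/512*0/1, 1/512 + 1/512*1/8) = [1/512, 9/4096)
  'a': [1/512 + 1/512*1/8, 1/512 + 1/512*1/4) = [9/4096, 5/2048) <- contains code 19/8192
  'e': [1/512 + 1/512*1/4, 1/512 + 1/512*1/1) = [5/2048, 1/256)
  emit 'a', narrow to [9/4096, 5/2048)

Answer: ccaa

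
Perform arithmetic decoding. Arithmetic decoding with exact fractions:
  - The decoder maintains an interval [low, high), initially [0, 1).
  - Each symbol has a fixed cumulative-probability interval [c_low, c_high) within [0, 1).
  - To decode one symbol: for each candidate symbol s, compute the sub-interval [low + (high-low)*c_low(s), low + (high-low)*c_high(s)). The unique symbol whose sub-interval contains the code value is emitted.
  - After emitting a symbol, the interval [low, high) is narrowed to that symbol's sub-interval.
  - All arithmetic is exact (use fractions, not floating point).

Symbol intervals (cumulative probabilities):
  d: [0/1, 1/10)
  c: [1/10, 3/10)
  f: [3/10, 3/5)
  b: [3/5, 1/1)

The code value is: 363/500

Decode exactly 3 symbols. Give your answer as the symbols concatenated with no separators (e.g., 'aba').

Answer: bfd

Derivation:
Step 1: interval [0/1, 1/1), width = 1/1 - 0/1 = 1/1
  'd': [0/1 + 1/1*0/1, 0/1 + 1/1*1/10) = [0/1, 1/10)
  'c': [0/1 + 1/1*1/10, 0/1 + 1/1*3/10) = [1/10, 3/10)
  'f': [0/1 + 1/1*3/10, 0/1 + 1/1*3/5) = [3/10, 3/5)
  'b': [0/1 + 1/1*3/5, 0/1 + 1/1*1/1) = [3/5, 1/1) <- contains code 363/500
  emit 'b', narrow to [3/5, 1/1)
Step 2: interval [3/5, 1/1), width = 1/1 - 3/5 = 2/5
  'd': [3/5 + 2/5*0/1, 3/5 + 2/5*1/10) = [3/5, 16/25)
  'c': [3/5 + 2/5*1/10, 3/5 + 2/5*3/10) = [16/25, 18/25)
  'f': [3/5 + 2/5*3/10, 3/5 + 2/5*3/5) = [18/25, 21/25) <- contains code 363/500
  'b': [3/5 + 2/5*3/5, 3/5 + 2/5*1/1) = [21/25, 1/1)
  emit 'f', narrow to [18/25, 21/25)
Step 3: interval [18/25, 21/25), width = 21/25 - 18/25 = 3/25
  'd': [18/25 + 3/25*0/1, 18/25 + 3/25*1/10) = [18/25, 183/250) <- contains code 363/500
  'c': [18/25 + 3/25*1/10, 18/25 + 3/25*3/10) = [183/250, 189/250)
  'f': [18/25 + 3/25*3/10, 18/25 + 3/25*3/5) = [189/250, 99/125)
  'b': [18/25 + 3/25*3/5, 18/25 + 3/25*1/1) = [99/125, 21/25)
  emit 'd', narrow to [18/25, 183/250)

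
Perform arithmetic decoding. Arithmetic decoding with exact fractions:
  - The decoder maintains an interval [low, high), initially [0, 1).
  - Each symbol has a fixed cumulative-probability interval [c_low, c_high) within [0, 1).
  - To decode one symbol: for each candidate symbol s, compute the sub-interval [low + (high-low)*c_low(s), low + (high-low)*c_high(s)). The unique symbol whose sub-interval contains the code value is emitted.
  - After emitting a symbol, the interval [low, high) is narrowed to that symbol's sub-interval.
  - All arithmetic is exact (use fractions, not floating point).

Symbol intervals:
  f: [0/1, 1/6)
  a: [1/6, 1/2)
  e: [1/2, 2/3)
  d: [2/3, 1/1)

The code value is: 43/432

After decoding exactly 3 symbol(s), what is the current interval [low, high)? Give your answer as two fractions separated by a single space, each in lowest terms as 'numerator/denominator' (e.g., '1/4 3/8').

Step 1: interval [0/1, 1/1), width = 1/1 - 0/1 = 1/1
  'f': [0/1 + 1/1*0/1, 0/1 + 1/1*1/6) = [0/1, 1/6) <- contains code 43/432
  'a': [0/1 + 1/1*1/6, 0/1 + 1/1*1/2) = [1/6, 1/2)
  'e': [0/1 + 1/1*1/2, 0/1 + 1/1*2/3) = [1/2, 2/3)
  'd': [0/1 + 1/1*2/3, 0/1 + 1/1*1/1) = [2/3, 1/1)
  emit 'f', narrow to [0/1, 1/6)
Step 2: interval [0/1, 1/6), width = 1/6 - 0/1 = 1/6
  'f': [0/1 + 1/6*0/1, 0/1 + 1/6*1/6) = [0/1, 1/36)
  'a': [0/1 + 1/6*1/6, 0/1 + 1/6*1/2) = [1/36, 1/12)
  'e': [0/1 + 1/6*1/2, 0/1 + 1/6*2/3) = [1/12, 1/9) <- contains code 43/432
  'd': [0/1 + 1/6*2/3, 0/1 + 1/6*1/1) = [1/9, 1/6)
  emit 'e', narrow to [1/12, 1/9)
Step 3: interval [1/12, 1/9), width = 1/9 - 1/12 = 1/36
  'f': [1/12 + 1/36*0/1, 1/12 + 1/36*1/6) = [1/12, 19/216)
  'a': [1/12 + 1/36*1/6, 1/12 + 1/36*1/2) = [19/216, 7/72)
  'e': [1/12 + 1/36*1/2, 1/12 + 1/36*2/3) = [7/72, 11/108) <- contains code 43/432
  'd': [1/12 + 1/36*2/3, 1/12 + 1/36*1/1) = [11/108, 1/9)
  emit 'e', narrow to [7/72, 11/108)

Answer: 7/72 11/108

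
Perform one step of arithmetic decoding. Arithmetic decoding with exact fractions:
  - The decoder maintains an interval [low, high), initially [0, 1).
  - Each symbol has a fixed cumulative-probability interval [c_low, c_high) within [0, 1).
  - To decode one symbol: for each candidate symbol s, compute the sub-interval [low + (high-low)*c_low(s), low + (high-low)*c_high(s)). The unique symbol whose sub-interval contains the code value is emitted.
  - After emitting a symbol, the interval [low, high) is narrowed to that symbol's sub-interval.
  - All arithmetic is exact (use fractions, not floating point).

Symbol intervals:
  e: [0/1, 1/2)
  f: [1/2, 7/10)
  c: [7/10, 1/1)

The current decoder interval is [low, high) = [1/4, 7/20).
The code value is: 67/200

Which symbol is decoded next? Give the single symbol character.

Interval width = high − low = 7/20 − 1/4 = 1/10
Scaled code = (code − low) / width = (67/200 − 1/4) / 1/10 = 17/20
  e: [0/1, 1/2) 
  f: [1/2, 7/10) 
  c: [7/10, 1/1) ← scaled code falls here ✓

Answer: c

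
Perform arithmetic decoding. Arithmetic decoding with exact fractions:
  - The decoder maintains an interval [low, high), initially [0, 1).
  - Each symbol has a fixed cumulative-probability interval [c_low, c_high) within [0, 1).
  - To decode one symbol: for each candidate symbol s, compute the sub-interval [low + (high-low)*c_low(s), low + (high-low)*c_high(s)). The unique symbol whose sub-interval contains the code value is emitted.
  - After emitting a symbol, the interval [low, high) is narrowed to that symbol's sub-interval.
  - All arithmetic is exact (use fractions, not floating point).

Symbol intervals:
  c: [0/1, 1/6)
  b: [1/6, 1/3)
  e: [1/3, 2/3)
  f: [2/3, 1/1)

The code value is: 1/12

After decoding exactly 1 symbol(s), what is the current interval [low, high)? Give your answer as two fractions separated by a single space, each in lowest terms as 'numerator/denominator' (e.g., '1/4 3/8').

Step 1: interval [0/1, 1/1), width = 1/1 - 0/1 = 1/1
  'c': [0/1 + 1/1*0/1, 0/1 + 1/1*1/6) = [0/1, 1/6) <- contains code 1/12
  'b': [0/1 + 1/1*1/6, 0/1 + 1/1*1/3) = [1/6, 1/3)
  'e': [0/1 + 1/1*1/3, 0/1 + 1/1*2/3) = [1/3, 2/3)
  'f': [0/1 + 1/1*2/3, 0/1 + 1/1*1/1) = [2/3, 1/1)
  emit 'c', narrow to [0/1, 1/6)

Answer: 0/1 1/6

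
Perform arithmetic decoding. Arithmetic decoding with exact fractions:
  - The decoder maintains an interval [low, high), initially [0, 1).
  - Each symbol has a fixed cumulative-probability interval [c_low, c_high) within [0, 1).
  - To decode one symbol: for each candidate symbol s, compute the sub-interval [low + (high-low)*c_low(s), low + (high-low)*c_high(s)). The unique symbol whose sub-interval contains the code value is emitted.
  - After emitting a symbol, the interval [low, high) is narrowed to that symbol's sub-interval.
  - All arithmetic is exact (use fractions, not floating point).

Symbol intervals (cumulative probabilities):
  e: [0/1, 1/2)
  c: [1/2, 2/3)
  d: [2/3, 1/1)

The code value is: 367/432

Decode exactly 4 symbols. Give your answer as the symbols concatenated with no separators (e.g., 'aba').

Answer: dcec

Derivation:
Step 1: interval [0/1, 1/1), width = 1/1 - 0/1 = 1/1
  'e': [0/1 + 1/1*0/1, 0/1 + 1/1*1/2) = [0/1, 1/2)
  'c': [0/1 + 1/1*1/2, 0/1 + 1/1*2/3) = [1/2, 2/3)
  'd': [0/1 + 1/1*2/3, 0/1 + 1/1*1/1) = [2/3, 1/1) <- contains code 367/432
  emit 'd', narrow to [2/3, 1/1)
Step 2: interval [2/3, 1/1), width = 1/1 - 2/3 = 1/3
  'e': [2/3 + 1/3*0/1, 2/3 + 1/3*1/2) = [2/3, 5/6)
  'c': [2/3 + 1/3*1/2, 2/3 + 1/3*2/3) = [5/6, 8/9) <- contains code 367/432
  'd': [2/3 + 1/3*2/3, 2/3 + 1/3*1/1) = [8/9, 1/1)
  emit 'c', narrow to [5/6, 8/9)
Step 3: interval [5/6, 8/9), width = 8/9 - 5/6 = 1/18
  'e': [5/6 + 1/18*0/1, 5/6 + 1/18*1/2) = [5/6, 31/36) <- contains code 367/432
  'c': [5/6 + 1/18*1/2, 5/6 + 1/18*2/3) = [31/36, 47/54)
  'd': [5/6 + 1/18*2/3, 5/6 + 1/18*1/1) = [47/54, 8/9)
  emit 'e', narrow to [5/6, 31/36)
Step 4: interval [5/6, 31/36), width = 31/36 - 5/6 = 1/36
  'e': [5/6 + 1/36*0/1, 5/6 + 1/36*1/2) = [5/6, 61/72)
  'c': [5/6 + 1/36*1/2, 5/6 + 1/36*2/3) = [61/72, 23/27) <- contains code 367/432
  'd': [5/6 + 1/36*2/3, 5/6 + 1/36*1/1) = [23/27, 31/36)
  emit 'c', narrow to [61/72, 23/27)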